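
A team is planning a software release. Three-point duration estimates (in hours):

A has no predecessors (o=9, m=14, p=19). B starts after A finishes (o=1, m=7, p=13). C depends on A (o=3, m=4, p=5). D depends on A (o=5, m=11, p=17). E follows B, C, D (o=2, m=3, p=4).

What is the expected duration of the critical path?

28 hours

te_A = (9 + 4·14 + 19)/6 = 84/6 = 14
te_B = (1 + 4·7 + 13)/6 = 42/6 = 7
te_C = (3 + 4·4 + 5)/6 = 24/6 = 4
te_D = (5 + 4·11 + 17)/6 = 66/6 = 11
te_E = (2 + 4·3 + 4)/6 = 18/6 = 3

Forward pass:
ES_A = 0; EF_A = 14
ES_B = 14; EF_B = 14+7 = 21
ES_C = 14; EF_C = 14+4 = 18
ES_D = 14; EF_D = 14+11 = 25
ES_E = max(EF_B=21, EF_C=18, EF_D=25) = 25; EF_E = 25+3 = 28
Expected project duration μ = 28 hours. Critical path: A → D → E.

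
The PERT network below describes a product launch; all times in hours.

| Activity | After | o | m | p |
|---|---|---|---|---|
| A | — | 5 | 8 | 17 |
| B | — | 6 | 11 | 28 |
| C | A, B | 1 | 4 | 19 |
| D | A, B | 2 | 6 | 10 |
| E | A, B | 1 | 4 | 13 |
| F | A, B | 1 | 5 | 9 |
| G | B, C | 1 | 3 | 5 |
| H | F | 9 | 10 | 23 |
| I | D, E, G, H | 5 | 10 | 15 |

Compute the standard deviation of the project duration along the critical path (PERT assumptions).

4.84 hours

te_A = (5 + 4·8 + 17)/6 = 54/6 = 9; σ²_A = ((17−5)/6)² = 4.000
te_B = (6 + 4·11 + 28)/6 = 78/6 = 13; σ²_B = ((28−6)/6)² = 13.444
te_C = (1 + 4·4 + 19)/6 = 36/6 = 6; σ²_C = ((19−1)/6)² = 9.000
te_D = (2 + 4·6 + 10)/6 = 36/6 = 6; σ²_D = ((10−2)/6)² = 1.778
te_E = (1 + 4·4 + 13)/6 = 30/6 = 5; σ²_E = ((13−1)/6)² = 4.000
te_F = (1 + 4·5 + 9)/6 = 30/6 = 5; σ²_F = ((9−1)/6)² = 1.778
te_G = (1 + 4·3 + 5)/6 = 18/6 = 3; σ²_G = ((5−1)/6)² = 0.444
te_H = (9 + 4·10 + 23)/6 = 72/6 = 12; σ²_H = ((23−9)/6)² = 5.444
te_I = (5 + 4·10 + 15)/6 = 60/6 = 10; σ²_I = ((15−5)/6)² = 2.778

Forward pass:
ES_A = 0; EF_A = 9
ES_B = 0; EF_B = 13
ES_C = max(EF_A=9, EF_B=13) = 13; EF_C = 13+6 = 19
ES_D = max(EF_A=9, EF_B=13) = 13; EF_D = 13+6 = 19
ES_E = max(EF_A=9, EF_B=13) = 13; EF_E = 13+5 = 18
ES_F = max(EF_A=9, EF_B=13) = 13; EF_F = 13+5 = 18
ES_G = max(EF_B=13, EF_C=19) = 19; EF_G = 19+3 = 22
ES_H = 18; EF_H = 18+12 = 30
ES_I = max(EF_D=19, EF_E=18, EF_G=22, EF_H=30) = 30; EF_I = 30+10 = 40
Expected project duration μ = 40 hours. Critical path: B → F → H → I.

Variance along critical path = 13.444 + 1.778 + 5.444 + 2.778 = 23.444
σ = √23.444 = 4.842 hours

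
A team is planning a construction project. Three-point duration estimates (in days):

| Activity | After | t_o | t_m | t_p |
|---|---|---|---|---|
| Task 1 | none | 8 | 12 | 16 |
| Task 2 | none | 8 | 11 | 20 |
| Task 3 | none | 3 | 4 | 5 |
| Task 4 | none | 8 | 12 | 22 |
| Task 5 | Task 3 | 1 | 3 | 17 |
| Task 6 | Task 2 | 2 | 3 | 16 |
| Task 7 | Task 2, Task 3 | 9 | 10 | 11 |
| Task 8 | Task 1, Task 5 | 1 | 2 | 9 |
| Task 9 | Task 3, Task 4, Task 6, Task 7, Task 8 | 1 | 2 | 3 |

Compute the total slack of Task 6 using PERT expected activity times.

5 days

te_Task 1 = (8 + 4·12 + 16)/6 = 72/6 = 12
te_Task 2 = (8 + 4·11 + 20)/6 = 72/6 = 12
te_Task 3 = (3 + 4·4 + 5)/6 = 24/6 = 4
te_Task 4 = (8 + 4·12 + 22)/6 = 78/6 = 13
te_Task 5 = (1 + 4·3 + 17)/6 = 30/6 = 5
te_Task 6 = (2 + 4·3 + 16)/6 = 30/6 = 5
te_Task 7 = (9 + 4·10 + 11)/6 = 60/6 = 10
te_Task 8 = (1 + 4·2 + 9)/6 = 18/6 = 3
te_Task 9 = (1 + 4·2 + 3)/6 = 12/6 = 2

Forward pass:
ES_Task 1 = 0; EF_Task 1 = 12
ES_Task 2 = 0; EF_Task 2 = 12
ES_Task 3 = 0; EF_Task 3 = 4
ES_Task 4 = 0; EF_Task 4 = 13
ES_Task 5 = 4; EF_Task 5 = 4+5 = 9
ES_Task 6 = 12; EF_Task 6 = 12+5 = 17
ES_Task 7 = max(EF_Task 2=12, EF_Task 3=4) = 12; EF_Task 7 = 12+10 = 22
ES_Task 8 = max(EF_Task 1=12, EF_Task 5=9) = 12; EF_Task 8 = 12+3 = 15
ES_Task 9 = max(EF_Task 3=4, EF_Task 4=13, EF_Task 6=17, EF_Task 7=22, EF_Task 8=15) = 22; EF_Task 9 = 22+2 = 24
Expected project duration μ = 24 days. Critical path: Task 2 → Task 7 → Task 9.

Backward pass:
LF_Task 9 = 24; LS_Task 9 = 24−2 = 22
LF_Task 8 = LS_Task 9 = 22; LS_Task 8 = 22−3 = 19
LF_Task 7 = LS_Task 9 = 22; LS_Task 7 = 22−10 = 12
LF_Task 6 = LS_Task 9 = 22; LS_Task 6 = 22−5 = 17
LF_Task 5 = LS_Task 8 = 19; LS_Task 5 = 19−5 = 14
LF_Task 4 = LS_Task 9 = 22; LS_Task 4 = 22−13 = 9
LF_Task 3 = min(LS_Task 5=14, LS_Task 7=12, LS_Task 9=22) = 12; LS_Task 3 = 12−4 = 8
LF_Task 2 = min(LS_Task 6=17, LS_Task 7=12) = 12; LS_Task 2 = 12−12 = 0
LF_Task 1 = LS_Task 8 = 19; LS_Task 1 = 19−12 = 7
Slack_Task 6 = LS_Task 6 − ES_Task 6 = 17 − 12 = 5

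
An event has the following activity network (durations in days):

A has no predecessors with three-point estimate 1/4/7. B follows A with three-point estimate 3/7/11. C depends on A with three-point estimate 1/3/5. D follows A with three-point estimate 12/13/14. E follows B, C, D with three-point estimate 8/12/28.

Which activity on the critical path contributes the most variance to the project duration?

te_A = (1 + 4·4 + 7)/6 = 24/6 = 4; σ²_A = ((7−1)/6)² = 1.000
te_B = (3 + 4·7 + 11)/6 = 42/6 = 7; σ²_B = ((11−3)/6)² = 1.778
te_C = (1 + 4·3 + 5)/6 = 18/6 = 3; σ²_C = ((5−1)/6)² = 0.444
te_D = (12 + 4·13 + 14)/6 = 78/6 = 13; σ²_D = ((14−12)/6)² = 0.111
te_E = (8 + 4·12 + 28)/6 = 84/6 = 14; σ²_E = ((28−8)/6)² = 11.111

Forward pass:
ES_A = 0; EF_A = 4
ES_B = 4; EF_B = 4+7 = 11
ES_C = 4; EF_C = 4+3 = 7
ES_D = 4; EF_D = 4+13 = 17
ES_E = max(EF_B=11, EF_C=7, EF_D=17) = 17; EF_E = 17+14 = 31
Expected project duration μ = 31 days. Critical path: A → D → E.

Variances on critical path: σ²_A=1.000, σ²_D=0.111, σ²_E=11.111.
Largest is σ²_E = 11.111.

E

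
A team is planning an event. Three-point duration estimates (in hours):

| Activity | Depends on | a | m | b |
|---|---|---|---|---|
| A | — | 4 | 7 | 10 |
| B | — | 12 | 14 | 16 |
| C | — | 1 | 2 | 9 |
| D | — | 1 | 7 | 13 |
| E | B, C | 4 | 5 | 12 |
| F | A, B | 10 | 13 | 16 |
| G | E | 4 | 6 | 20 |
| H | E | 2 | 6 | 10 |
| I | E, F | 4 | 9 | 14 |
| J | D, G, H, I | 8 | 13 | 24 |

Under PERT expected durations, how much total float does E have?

te_A = (4 + 4·7 + 10)/6 = 42/6 = 7
te_B = (12 + 4·14 + 16)/6 = 84/6 = 14
te_C = (1 + 4·2 + 9)/6 = 18/6 = 3
te_D = (1 + 4·7 + 13)/6 = 42/6 = 7
te_E = (4 + 4·5 + 12)/6 = 36/6 = 6
te_F = (10 + 4·13 + 16)/6 = 78/6 = 13
te_G = (4 + 4·6 + 20)/6 = 48/6 = 8
te_H = (2 + 4·6 + 10)/6 = 36/6 = 6
te_I = (4 + 4·9 + 14)/6 = 54/6 = 9
te_J = (8 + 4·13 + 24)/6 = 84/6 = 14

Forward pass:
ES_A = 0; EF_A = 7
ES_B = 0; EF_B = 14
ES_C = 0; EF_C = 3
ES_D = 0; EF_D = 7
ES_E = max(EF_B=14, EF_C=3) = 14; EF_E = 14+6 = 20
ES_F = max(EF_A=7, EF_B=14) = 14; EF_F = 14+13 = 27
ES_G = 20; EF_G = 20+8 = 28
ES_H = 20; EF_H = 20+6 = 26
ES_I = max(EF_E=20, EF_F=27) = 27; EF_I = 27+9 = 36
ES_J = max(EF_D=7, EF_G=28, EF_H=26, EF_I=36) = 36; EF_J = 36+14 = 50
Expected project duration μ = 50 hours. Critical path: B → F → I → J.

Backward pass:
LF_J = 50; LS_J = 50−14 = 36
LF_I = LS_J = 36; LS_I = 36−9 = 27
LF_H = LS_J = 36; LS_H = 36−6 = 30
LF_G = LS_J = 36; LS_G = 36−8 = 28
LF_F = LS_I = 27; LS_F = 27−13 = 14
LF_E = min(LS_G=28, LS_H=30, LS_I=27) = 27; LS_E = 27−6 = 21
LF_D = LS_J = 36; LS_D = 36−7 = 29
LF_C = LS_E = 21; LS_C = 21−3 = 18
LF_B = min(LS_E=21, LS_F=14) = 14; LS_B = 14−14 = 0
LF_A = LS_F = 14; LS_A = 14−7 = 7
Slack_E = LS_E − ES_E = 21 − 14 = 7

7 hours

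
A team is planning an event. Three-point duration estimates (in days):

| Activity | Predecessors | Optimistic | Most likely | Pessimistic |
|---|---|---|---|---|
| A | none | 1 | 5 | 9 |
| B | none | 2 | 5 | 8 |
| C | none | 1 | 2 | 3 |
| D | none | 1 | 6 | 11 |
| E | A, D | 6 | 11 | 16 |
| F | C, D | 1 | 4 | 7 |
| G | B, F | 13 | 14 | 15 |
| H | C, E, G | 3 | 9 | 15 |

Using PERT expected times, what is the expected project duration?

te_A = (1 + 4·5 + 9)/6 = 30/6 = 5
te_B = (2 + 4·5 + 8)/6 = 30/6 = 5
te_C = (1 + 4·2 + 3)/6 = 12/6 = 2
te_D = (1 + 4·6 + 11)/6 = 36/6 = 6
te_E = (6 + 4·11 + 16)/6 = 66/6 = 11
te_F = (1 + 4·4 + 7)/6 = 24/6 = 4
te_G = (13 + 4·14 + 15)/6 = 84/6 = 14
te_H = (3 + 4·9 + 15)/6 = 54/6 = 9

Forward pass:
ES_A = 0; EF_A = 5
ES_B = 0; EF_B = 5
ES_C = 0; EF_C = 2
ES_D = 0; EF_D = 6
ES_E = max(EF_A=5, EF_D=6) = 6; EF_E = 6+11 = 17
ES_F = max(EF_C=2, EF_D=6) = 6; EF_F = 6+4 = 10
ES_G = max(EF_B=5, EF_F=10) = 10; EF_G = 10+14 = 24
ES_H = max(EF_C=2, EF_E=17, EF_G=24) = 24; EF_H = 24+9 = 33
Expected project duration μ = 33 days. Critical path: D → F → G → H.

33 days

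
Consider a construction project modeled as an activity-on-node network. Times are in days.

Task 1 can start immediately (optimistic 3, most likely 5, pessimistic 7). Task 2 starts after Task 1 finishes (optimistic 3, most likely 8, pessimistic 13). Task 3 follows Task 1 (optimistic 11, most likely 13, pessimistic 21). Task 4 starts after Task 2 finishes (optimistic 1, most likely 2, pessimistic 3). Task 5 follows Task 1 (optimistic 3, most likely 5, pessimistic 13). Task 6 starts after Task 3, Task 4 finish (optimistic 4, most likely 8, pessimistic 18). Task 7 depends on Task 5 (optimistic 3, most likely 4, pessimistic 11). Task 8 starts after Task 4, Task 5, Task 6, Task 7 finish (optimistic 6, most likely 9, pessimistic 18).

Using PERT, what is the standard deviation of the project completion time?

3.56 days

te_Task 1 = (3 + 4·5 + 7)/6 = 30/6 = 5; σ²_Task 1 = ((7−3)/6)² = 0.444
te_Task 2 = (3 + 4·8 + 13)/6 = 48/6 = 8; σ²_Task 2 = ((13−3)/6)² = 2.778
te_Task 3 = (11 + 4·13 + 21)/6 = 84/6 = 14; σ²_Task 3 = ((21−11)/6)² = 2.778
te_Task 4 = (1 + 4·2 + 3)/6 = 12/6 = 2; σ²_Task 4 = ((3−1)/6)² = 0.111
te_Task 5 = (3 + 4·5 + 13)/6 = 36/6 = 6; σ²_Task 5 = ((13−3)/6)² = 2.778
te_Task 6 = (4 + 4·8 + 18)/6 = 54/6 = 9; σ²_Task 6 = ((18−4)/6)² = 5.444
te_Task 7 = (3 + 4·4 + 11)/6 = 30/6 = 5; σ²_Task 7 = ((11−3)/6)² = 1.778
te_Task 8 = (6 + 4·9 + 18)/6 = 60/6 = 10; σ²_Task 8 = ((18−6)/6)² = 4.000

Forward pass:
ES_Task 1 = 0; EF_Task 1 = 5
ES_Task 2 = 5; EF_Task 2 = 5+8 = 13
ES_Task 3 = 5; EF_Task 3 = 5+14 = 19
ES_Task 4 = 13; EF_Task 4 = 13+2 = 15
ES_Task 5 = 5; EF_Task 5 = 5+6 = 11
ES_Task 6 = max(EF_Task 3=19, EF_Task 4=15) = 19; EF_Task 6 = 19+9 = 28
ES_Task 7 = 11; EF_Task 7 = 11+5 = 16
ES_Task 8 = max(EF_Task 4=15, EF_Task 5=11, EF_Task 6=28, EF_Task 7=16) = 28; EF_Task 8 = 28+10 = 38
Expected project duration μ = 38 days. Critical path: Task 1 → Task 3 → Task 6 → Task 8.

Variance along critical path = 0.444 + 2.778 + 5.444 + 4.000 = 12.667
σ = √12.667 = 3.559 days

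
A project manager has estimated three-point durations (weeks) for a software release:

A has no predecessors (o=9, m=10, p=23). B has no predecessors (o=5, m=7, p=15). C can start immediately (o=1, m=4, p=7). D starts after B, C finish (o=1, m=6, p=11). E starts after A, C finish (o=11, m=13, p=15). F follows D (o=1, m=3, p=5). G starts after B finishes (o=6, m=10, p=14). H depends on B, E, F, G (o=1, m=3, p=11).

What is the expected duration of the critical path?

29 weeks

te_A = (9 + 4·10 + 23)/6 = 72/6 = 12
te_B = (5 + 4·7 + 15)/6 = 48/6 = 8
te_C = (1 + 4·4 + 7)/6 = 24/6 = 4
te_D = (1 + 4·6 + 11)/6 = 36/6 = 6
te_E = (11 + 4·13 + 15)/6 = 78/6 = 13
te_F = (1 + 4·3 + 5)/6 = 18/6 = 3
te_G = (6 + 4·10 + 14)/6 = 60/6 = 10
te_H = (1 + 4·3 + 11)/6 = 24/6 = 4

Forward pass:
ES_A = 0; EF_A = 12
ES_B = 0; EF_B = 8
ES_C = 0; EF_C = 4
ES_D = max(EF_B=8, EF_C=4) = 8; EF_D = 8+6 = 14
ES_E = max(EF_A=12, EF_C=4) = 12; EF_E = 12+13 = 25
ES_F = 14; EF_F = 14+3 = 17
ES_G = 8; EF_G = 8+10 = 18
ES_H = max(EF_B=8, EF_E=25, EF_F=17, EF_G=18) = 25; EF_H = 25+4 = 29
Expected project duration μ = 29 weeks. Critical path: A → E → H.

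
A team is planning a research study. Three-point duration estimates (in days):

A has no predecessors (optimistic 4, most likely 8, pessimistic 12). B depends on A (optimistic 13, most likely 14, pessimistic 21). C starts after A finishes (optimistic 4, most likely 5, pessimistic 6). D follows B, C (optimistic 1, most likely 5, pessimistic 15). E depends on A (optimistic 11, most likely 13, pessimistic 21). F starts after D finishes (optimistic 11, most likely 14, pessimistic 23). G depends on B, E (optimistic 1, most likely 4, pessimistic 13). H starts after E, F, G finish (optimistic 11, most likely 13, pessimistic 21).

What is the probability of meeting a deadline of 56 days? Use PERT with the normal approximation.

te_A = (4 + 4·8 + 12)/6 = 48/6 = 8; σ²_A = ((12−4)/6)² = 1.778
te_B = (13 + 4·14 + 21)/6 = 90/6 = 15; σ²_B = ((21−13)/6)² = 1.778
te_C = (4 + 4·5 + 6)/6 = 30/6 = 5; σ²_C = ((6−4)/6)² = 0.111
te_D = (1 + 4·5 + 15)/6 = 36/6 = 6; σ²_D = ((15−1)/6)² = 5.444
te_E = (11 + 4·13 + 21)/6 = 84/6 = 14; σ²_E = ((21−11)/6)² = 2.778
te_F = (11 + 4·14 + 23)/6 = 90/6 = 15; σ²_F = ((23−11)/6)² = 4.000
te_G = (1 + 4·4 + 13)/6 = 30/6 = 5; σ²_G = ((13−1)/6)² = 4.000
te_H = (11 + 4·13 + 21)/6 = 84/6 = 14; σ²_H = ((21−11)/6)² = 2.778

Forward pass:
ES_A = 0; EF_A = 8
ES_B = 8; EF_B = 8+15 = 23
ES_C = 8; EF_C = 8+5 = 13
ES_D = max(EF_B=23, EF_C=13) = 23; EF_D = 23+6 = 29
ES_E = 8; EF_E = 8+14 = 22
ES_F = 29; EF_F = 29+15 = 44
ES_G = max(EF_B=23, EF_E=22) = 23; EF_G = 23+5 = 28
ES_H = max(EF_E=22, EF_F=44, EF_G=28) = 44; EF_H = 44+14 = 58
Expected project duration μ = 58 days. Critical path: A → B → D → F → H.

Variance along critical path = 1.778 + 1.778 + 5.444 + 4.000 + 2.778 = 15.778; σ = √15.778 = 3.972 days.
Z = (56 − 58) / 3.972 = -0.504
P(T ≤ 56) = Φ(-0.504) ≈ 0.307

0.307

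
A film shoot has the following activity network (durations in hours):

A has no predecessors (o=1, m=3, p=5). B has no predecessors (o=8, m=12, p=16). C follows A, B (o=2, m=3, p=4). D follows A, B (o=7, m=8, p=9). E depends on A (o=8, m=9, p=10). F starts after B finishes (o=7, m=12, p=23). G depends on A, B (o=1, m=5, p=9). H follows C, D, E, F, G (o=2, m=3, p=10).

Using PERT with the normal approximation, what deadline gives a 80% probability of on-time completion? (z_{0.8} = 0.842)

31.7 hours

te_A = (1 + 4·3 + 5)/6 = 18/6 = 3; σ²_A = ((5−1)/6)² = 0.444
te_B = (8 + 4·12 + 16)/6 = 72/6 = 12; σ²_B = ((16−8)/6)² = 1.778
te_C = (2 + 4·3 + 4)/6 = 18/6 = 3; σ²_C = ((4−2)/6)² = 0.111
te_D = (7 + 4·8 + 9)/6 = 48/6 = 8; σ²_D = ((9−7)/6)² = 0.111
te_E = (8 + 4·9 + 10)/6 = 54/6 = 9; σ²_E = ((10−8)/6)² = 0.111
te_F = (7 + 4·12 + 23)/6 = 78/6 = 13; σ²_F = ((23−7)/6)² = 7.111
te_G = (1 + 4·5 + 9)/6 = 30/6 = 5; σ²_G = ((9−1)/6)² = 1.778
te_H = (2 + 4·3 + 10)/6 = 24/6 = 4; σ²_H = ((10−2)/6)² = 1.778

Forward pass:
ES_A = 0; EF_A = 3
ES_B = 0; EF_B = 12
ES_C = max(EF_A=3, EF_B=12) = 12; EF_C = 12+3 = 15
ES_D = max(EF_A=3, EF_B=12) = 12; EF_D = 12+8 = 20
ES_E = 3; EF_E = 3+9 = 12
ES_F = 12; EF_F = 12+13 = 25
ES_G = max(EF_A=3, EF_B=12) = 12; EF_G = 12+5 = 17
ES_H = max(EF_C=15, EF_D=20, EF_E=12, EF_F=25, EF_G=17) = 25; EF_H = 25+4 = 29
Expected project duration μ = 29 hours. Critical path: B → F → H.

Variance along critical path = 1.778 + 7.111 + 1.778 = 10.667; σ = 3.266 hours.
D = μ + z·σ = 29 + 0.842·3.266 = 31.7 hours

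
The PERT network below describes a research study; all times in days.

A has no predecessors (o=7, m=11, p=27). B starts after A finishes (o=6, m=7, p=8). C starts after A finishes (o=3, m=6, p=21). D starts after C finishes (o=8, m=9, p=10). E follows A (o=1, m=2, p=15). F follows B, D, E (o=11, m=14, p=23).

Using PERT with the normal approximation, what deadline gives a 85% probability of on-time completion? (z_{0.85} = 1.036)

50.1 days

te_A = (7 + 4·11 + 27)/6 = 78/6 = 13; σ²_A = ((27−7)/6)² = 11.111
te_B = (6 + 4·7 + 8)/6 = 42/6 = 7; σ²_B = ((8−6)/6)² = 0.111
te_C = (3 + 4·6 + 21)/6 = 48/6 = 8; σ²_C = ((21−3)/6)² = 9.000
te_D = (8 + 4·9 + 10)/6 = 54/6 = 9; σ²_D = ((10−8)/6)² = 0.111
te_E = (1 + 4·2 + 15)/6 = 24/6 = 4; σ²_E = ((15−1)/6)² = 5.444
te_F = (11 + 4·14 + 23)/6 = 90/6 = 15; σ²_F = ((23−11)/6)² = 4.000

Forward pass:
ES_A = 0; EF_A = 13
ES_B = 13; EF_B = 13+7 = 20
ES_C = 13; EF_C = 13+8 = 21
ES_D = 21; EF_D = 21+9 = 30
ES_E = 13; EF_E = 13+4 = 17
ES_F = max(EF_B=20, EF_D=30, EF_E=17) = 30; EF_F = 30+15 = 45
Expected project duration μ = 45 days. Critical path: A → C → D → F.

Variance along critical path = 11.111 + 9.000 + 0.111 + 4.000 = 24.222; σ = 4.922 days.
D = μ + z·σ = 45 + 1.036·4.922 = 50.1 days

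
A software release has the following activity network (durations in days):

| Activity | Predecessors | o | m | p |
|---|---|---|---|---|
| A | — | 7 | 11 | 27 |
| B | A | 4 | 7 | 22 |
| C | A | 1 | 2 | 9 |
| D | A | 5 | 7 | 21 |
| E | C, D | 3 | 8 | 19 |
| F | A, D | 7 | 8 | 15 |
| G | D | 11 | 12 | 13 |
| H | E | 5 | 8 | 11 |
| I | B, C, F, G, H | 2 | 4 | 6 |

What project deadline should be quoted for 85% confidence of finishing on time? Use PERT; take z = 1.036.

te_A = (7 + 4·11 + 27)/6 = 78/6 = 13; σ²_A = ((27−7)/6)² = 11.111
te_B = (4 + 4·7 + 22)/6 = 54/6 = 9; σ²_B = ((22−4)/6)² = 9.000
te_C = (1 + 4·2 + 9)/6 = 18/6 = 3; σ²_C = ((9−1)/6)² = 1.778
te_D = (5 + 4·7 + 21)/6 = 54/6 = 9; σ²_D = ((21−5)/6)² = 7.111
te_E = (3 + 4·8 + 19)/6 = 54/6 = 9; σ²_E = ((19−3)/6)² = 7.111
te_F = (7 + 4·8 + 15)/6 = 54/6 = 9; σ²_F = ((15−7)/6)² = 1.778
te_G = (11 + 4·12 + 13)/6 = 72/6 = 12; σ²_G = ((13−11)/6)² = 0.111
te_H = (5 + 4·8 + 11)/6 = 48/6 = 8; σ²_H = ((11−5)/6)² = 1.000
te_I = (2 + 4·4 + 6)/6 = 24/6 = 4; σ²_I = ((6−2)/6)² = 0.444

Forward pass:
ES_A = 0; EF_A = 13
ES_B = 13; EF_B = 13+9 = 22
ES_C = 13; EF_C = 13+3 = 16
ES_D = 13; EF_D = 13+9 = 22
ES_E = max(EF_C=16, EF_D=22) = 22; EF_E = 22+9 = 31
ES_F = max(EF_A=13, EF_D=22) = 22; EF_F = 22+9 = 31
ES_G = 22; EF_G = 22+12 = 34
ES_H = 31; EF_H = 31+8 = 39
ES_I = max(EF_B=22, EF_C=16, EF_F=31, EF_G=34, EF_H=39) = 39; EF_I = 39+4 = 43
Expected project duration μ = 43 days. Critical path: A → D → E → H → I.

Variance along critical path = 11.111 + 7.111 + 7.111 + 1.000 + 0.444 = 26.778; σ = 5.175 days.
D = μ + z·σ = 43 + 1.036·5.175 = 48.4 days

48.4 days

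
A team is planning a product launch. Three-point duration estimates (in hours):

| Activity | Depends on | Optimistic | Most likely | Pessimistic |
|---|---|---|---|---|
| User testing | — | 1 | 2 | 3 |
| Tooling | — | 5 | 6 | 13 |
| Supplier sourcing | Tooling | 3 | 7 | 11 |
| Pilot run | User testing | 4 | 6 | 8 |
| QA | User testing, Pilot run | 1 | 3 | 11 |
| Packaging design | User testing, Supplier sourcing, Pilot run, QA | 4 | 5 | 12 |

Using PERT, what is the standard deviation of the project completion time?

2.31 hours

te_User testing = (1 + 4·2 + 3)/6 = 12/6 = 2; σ²_User testing = ((3−1)/6)² = 0.111
te_Tooling = (5 + 4·6 + 13)/6 = 42/6 = 7; σ²_Tooling = ((13−5)/6)² = 1.778
te_Supplier sourcing = (3 + 4·7 + 11)/6 = 42/6 = 7; σ²_Supplier sourcing = ((11−3)/6)² = 1.778
te_Pilot run = (4 + 4·6 + 8)/6 = 36/6 = 6; σ²_Pilot run = ((8−4)/6)² = 0.444
te_QA = (1 + 4·3 + 11)/6 = 24/6 = 4; σ²_QA = ((11−1)/6)² = 2.778
te_Packaging design = (4 + 4·5 + 12)/6 = 36/6 = 6; σ²_Packaging design = ((12−4)/6)² = 1.778

Forward pass:
ES_User testing = 0; EF_User testing = 2
ES_Tooling = 0; EF_Tooling = 7
ES_Supplier sourcing = 7; EF_Supplier sourcing = 7+7 = 14
ES_Pilot run = 2; EF_Pilot run = 2+6 = 8
ES_QA = max(EF_User testing=2, EF_Pilot run=8) = 8; EF_QA = 8+4 = 12
ES_Packaging design = max(EF_User testing=2, EF_Supplier sourcing=14, EF_Pilot run=8, EF_QA=12) = 14; EF_Packaging design = 14+6 = 20
Expected project duration μ = 20 hours. Critical path: Tooling → Supplier sourcing → Packaging design.

Variance along critical path = 1.778 + 1.778 + 1.778 = 5.333
σ = √5.333 = 2.309 hours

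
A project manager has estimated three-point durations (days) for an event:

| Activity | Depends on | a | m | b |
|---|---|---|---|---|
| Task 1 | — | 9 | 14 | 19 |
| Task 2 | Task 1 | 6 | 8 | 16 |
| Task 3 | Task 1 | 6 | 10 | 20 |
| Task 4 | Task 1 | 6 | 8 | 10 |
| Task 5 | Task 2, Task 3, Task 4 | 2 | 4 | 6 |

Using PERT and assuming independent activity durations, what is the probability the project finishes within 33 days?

te_Task 1 = (9 + 4·14 + 19)/6 = 84/6 = 14; σ²_Task 1 = ((19−9)/6)² = 2.778
te_Task 2 = (6 + 4·8 + 16)/6 = 54/6 = 9; σ²_Task 2 = ((16−6)/6)² = 2.778
te_Task 3 = (6 + 4·10 + 20)/6 = 66/6 = 11; σ²_Task 3 = ((20−6)/6)² = 5.444
te_Task 4 = (6 + 4·8 + 10)/6 = 48/6 = 8; σ²_Task 4 = ((10−6)/6)² = 0.444
te_Task 5 = (2 + 4·4 + 6)/6 = 24/6 = 4; σ²_Task 5 = ((6−2)/6)² = 0.444

Forward pass:
ES_Task 1 = 0; EF_Task 1 = 14
ES_Task 2 = 14; EF_Task 2 = 14+9 = 23
ES_Task 3 = 14; EF_Task 3 = 14+11 = 25
ES_Task 4 = 14; EF_Task 4 = 14+8 = 22
ES_Task 5 = max(EF_Task 2=23, EF_Task 3=25, EF_Task 4=22) = 25; EF_Task 5 = 25+4 = 29
Expected project duration μ = 29 days. Critical path: Task 1 → Task 3 → Task 5.

Variance along critical path = 2.778 + 5.444 + 0.444 = 8.667; σ = √8.667 = 2.944 days.
Z = (33 − 29) / 2.944 = 1.359
P(T ≤ 33) = Φ(1.359) ≈ 0.913

0.913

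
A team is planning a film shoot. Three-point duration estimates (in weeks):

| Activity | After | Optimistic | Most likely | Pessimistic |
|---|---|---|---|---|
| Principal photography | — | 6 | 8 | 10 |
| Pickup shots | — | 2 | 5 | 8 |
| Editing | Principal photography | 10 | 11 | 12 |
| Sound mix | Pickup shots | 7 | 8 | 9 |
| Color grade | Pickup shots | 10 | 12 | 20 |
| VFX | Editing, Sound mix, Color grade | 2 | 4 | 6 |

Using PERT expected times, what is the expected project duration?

te_Principal photography = (6 + 4·8 + 10)/6 = 48/6 = 8
te_Pickup shots = (2 + 4·5 + 8)/6 = 30/6 = 5
te_Editing = (10 + 4·11 + 12)/6 = 66/6 = 11
te_Sound mix = (7 + 4·8 + 9)/6 = 48/6 = 8
te_Color grade = (10 + 4·12 + 20)/6 = 78/6 = 13
te_VFX = (2 + 4·4 + 6)/6 = 24/6 = 4

Forward pass:
ES_Principal photography = 0; EF_Principal photography = 8
ES_Pickup shots = 0; EF_Pickup shots = 5
ES_Editing = 8; EF_Editing = 8+11 = 19
ES_Sound mix = 5; EF_Sound mix = 5+8 = 13
ES_Color grade = 5; EF_Color grade = 5+13 = 18
ES_VFX = max(EF_Editing=19, EF_Sound mix=13, EF_Color grade=18) = 19; EF_VFX = 19+4 = 23
Expected project duration μ = 23 weeks. Critical path: Principal photography → Editing → VFX.

23 weeks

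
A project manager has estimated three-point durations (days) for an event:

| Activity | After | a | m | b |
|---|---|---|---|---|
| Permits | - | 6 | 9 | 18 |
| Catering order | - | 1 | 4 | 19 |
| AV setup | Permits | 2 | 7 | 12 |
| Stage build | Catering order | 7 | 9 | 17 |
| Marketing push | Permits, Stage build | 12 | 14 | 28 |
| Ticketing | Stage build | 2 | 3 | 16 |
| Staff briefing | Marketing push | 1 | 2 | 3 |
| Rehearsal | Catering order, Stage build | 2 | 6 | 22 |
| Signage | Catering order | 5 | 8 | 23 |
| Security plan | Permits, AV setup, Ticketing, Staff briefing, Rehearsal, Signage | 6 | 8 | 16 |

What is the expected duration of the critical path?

te_Permits = (6 + 4·9 + 18)/6 = 60/6 = 10
te_Catering order = (1 + 4·4 + 19)/6 = 36/6 = 6
te_AV setup = (2 + 4·7 + 12)/6 = 42/6 = 7
te_Stage build = (7 + 4·9 + 17)/6 = 60/6 = 10
te_Marketing push = (12 + 4·14 + 28)/6 = 96/6 = 16
te_Ticketing = (2 + 4·3 + 16)/6 = 30/6 = 5
te_Staff briefing = (1 + 4·2 + 3)/6 = 12/6 = 2
te_Rehearsal = (2 + 4·6 + 22)/6 = 48/6 = 8
te_Signage = (5 + 4·8 + 23)/6 = 60/6 = 10
te_Security plan = (6 + 4·8 + 16)/6 = 54/6 = 9

Forward pass:
ES_Permits = 0; EF_Permits = 10
ES_Catering order = 0; EF_Catering order = 6
ES_AV setup = 10; EF_AV setup = 10+7 = 17
ES_Stage build = 6; EF_Stage build = 6+10 = 16
ES_Marketing push = max(EF_Permits=10, EF_Stage build=16) = 16; EF_Marketing push = 16+16 = 32
ES_Ticketing = 16; EF_Ticketing = 16+5 = 21
ES_Staff briefing = 32; EF_Staff briefing = 32+2 = 34
ES_Rehearsal = max(EF_Catering order=6, EF_Stage build=16) = 16; EF_Rehearsal = 16+8 = 24
ES_Signage = 6; EF_Signage = 6+10 = 16
ES_Security plan = max(EF_Permits=10, EF_AV setup=17, EF_Ticketing=21, EF_Staff briefing=34, EF_Rehearsal=24, EF_Signage=16) = 34; EF_Security plan = 34+9 = 43
Expected project duration μ = 43 days. Critical path: Catering order → Stage build → Marketing push → Staff briefing → Security plan.

43 days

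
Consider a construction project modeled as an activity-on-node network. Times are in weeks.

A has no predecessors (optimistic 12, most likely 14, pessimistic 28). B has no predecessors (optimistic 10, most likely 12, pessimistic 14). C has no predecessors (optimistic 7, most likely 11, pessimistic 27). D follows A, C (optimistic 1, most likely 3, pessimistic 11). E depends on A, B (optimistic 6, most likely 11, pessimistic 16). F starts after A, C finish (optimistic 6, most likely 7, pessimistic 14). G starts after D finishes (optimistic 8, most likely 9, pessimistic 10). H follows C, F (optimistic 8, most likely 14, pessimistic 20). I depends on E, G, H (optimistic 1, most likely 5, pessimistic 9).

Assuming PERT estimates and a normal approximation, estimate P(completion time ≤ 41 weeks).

te_A = (12 + 4·14 + 28)/6 = 96/6 = 16; σ²_A = ((28−12)/6)² = 7.111
te_B = (10 + 4·12 + 14)/6 = 72/6 = 12; σ²_B = ((14−10)/6)² = 0.444
te_C = (7 + 4·11 + 27)/6 = 78/6 = 13; σ²_C = ((27−7)/6)² = 11.111
te_D = (1 + 4·3 + 11)/6 = 24/6 = 4; σ²_D = ((11−1)/6)² = 2.778
te_E = (6 + 4·11 + 16)/6 = 66/6 = 11; σ²_E = ((16−6)/6)² = 2.778
te_F = (6 + 4·7 + 14)/6 = 48/6 = 8; σ²_F = ((14−6)/6)² = 1.778
te_G = (8 + 4·9 + 10)/6 = 54/6 = 9; σ²_G = ((10−8)/6)² = 0.111
te_H = (8 + 4·14 + 20)/6 = 84/6 = 14; σ²_H = ((20−8)/6)² = 4.000
te_I = (1 + 4·5 + 9)/6 = 30/6 = 5; σ²_I = ((9−1)/6)² = 1.778

Forward pass:
ES_A = 0; EF_A = 16
ES_B = 0; EF_B = 12
ES_C = 0; EF_C = 13
ES_D = max(EF_A=16, EF_C=13) = 16; EF_D = 16+4 = 20
ES_E = max(EF_A=16, EF_B=12) = 16; EF_E = 16+11 = 27
ES_F = max(EF_A=16, EF_C=13) = 16; EF_F = 16+8 = 24
ES_G = 20; EF_G = 20+9 = 29
ES_H = max(EF_C=13, EF_F=24) = 24; EF_H = 24+14 = 38
ES_I = max(EF_E=27, EF_G=29, EF_H=38) = 38; EF_I = 38+5 = 43
Expected project duration μ = 43 weeks. Critical path: A → F → H → I.

Variance along critical path = 7.111 + 1.778 + 4.000 + 1.778 = 14.667; σ = √14.667 = 3.830 weeks.
Z = (41 − 43) / 3.830 = -0.522
P(T ≤ 41) = Φ(-0.522) ≈ 0.301

0.301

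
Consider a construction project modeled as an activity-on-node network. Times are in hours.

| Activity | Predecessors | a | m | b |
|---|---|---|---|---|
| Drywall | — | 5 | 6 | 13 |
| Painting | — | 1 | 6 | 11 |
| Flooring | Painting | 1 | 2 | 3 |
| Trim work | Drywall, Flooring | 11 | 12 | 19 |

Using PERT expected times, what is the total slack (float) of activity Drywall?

te_Drywall = (5 + 4·6 + 13)/6 = 42/6 = 7
te_Painting = (1 + 4·6 + 11)/6 = 36/6 = 6
te_Flooring = (1 + 4·2 + 3)/6 = 12/6 = 2
te_Trim work = (11 + 4·12 + 19)/6 = 78/6 = 13

Forward pass:
ES_Drywall = 0; EF_Drywall = 7
ES_Painting = 0; EF_Painting = 6
ES_Flooring = 6; EF_Flooring = 6+2 = 8
ES_Trim work = max(EF_Drywall=7, EF_Flooring=8) = 8; EF_Trim work = 8+13 = 21
Expected project duration μ = 21 hours. Critical path: Painting → Flooring → Trim work.

Backward pass:
LF_Trim work = 21; LS_Trim work = 21−13 = 8
LF_Flooring = LS_Trim work = 8; LS_Flooring = 8−2 = 6
LF_Painting = LS_Flooring = 6; LS_Painting = 6−6 = 0
LF_Drywall = LS_Trim work = 8; LS_Drywall = 8−7 = 1
Slack_Drywall = LS_Drywall − ES_Drywall = 1 − 0 = 1

1 hours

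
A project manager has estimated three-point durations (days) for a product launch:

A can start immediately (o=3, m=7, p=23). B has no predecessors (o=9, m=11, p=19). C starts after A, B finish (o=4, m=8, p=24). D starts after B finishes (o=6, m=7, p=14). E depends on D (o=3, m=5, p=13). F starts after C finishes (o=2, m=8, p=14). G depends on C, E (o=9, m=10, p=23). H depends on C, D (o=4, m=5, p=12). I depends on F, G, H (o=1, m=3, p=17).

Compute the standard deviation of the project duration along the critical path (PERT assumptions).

te_A = (3 + 4·7 + 23)/6 = 54/6 = 9; σ²_A = ((23−3)/6)² = 11.111
te_B = (9 + 4·11 + 19)/6 = 72/6 = 12; σ²_B = ((19−9)/6)² = 2.778
te_C = (4 + 4·8 + 24)/6 = 60/6 = 10; σ²_C = ((24−4)/6)² = 11.111
te_D = (6 + 4·7 + 14)/6 = 48/6 = 8; σ²_D = ((14−6)/6)² = 1.778
te_E = (3 + 4·5 + 13)/6 = 36/6 = 6; σ²_E = ((13−3)/6)² = 2.778
te_F = (2 + 4·8 + 14)/6 = 48/6 = 8; σ²_F = ((14−2)/6)² = 4.000
te_G = (9 + 4·10 + 23)/6 = 72/6 = 12; σ²_G = ((23−9)/6)² = 5.444
te_H = (4 + 4·5 + 12)/6 = 36/6 = 6; σ²_H = ((12−4)/6)² = 1.778
te_I = (1 + 4·3 + 17)/6 = 30/6 = 5; σ²_I = ((17−1)/6)² = 7.111

Forward pass:
ES_A = 0; EF_A = 9
ES_B = 0; EF_B = 12
ES_C = max(EF_A=9, EF_B=12) = 12; EF_C = 12+10 = 22
ES_D = 12; EF_D = 12+8 = 20
ES_E = 20; EF_E = 20+6 = 26
ES_F = 22; EF_F = 22+8 = 30
ES_G = max(EF_C=22, EF_E=26) = 26; EF_G = 26+12 = 38
ES_H = max(EF_C=22, EF_D=20) = 22; EF_H = 22+6 = 28
ES_I = max(EF_F=30, EF_G=38, EF_H=28) = 38; EF_I = 38+5 = 43
Expected project duration μ = 43 days. Critical path: B → D → E → G → I.

Variance along critical path = 2.778 + 1.778 + 2.778 + 5.444 + 7.111 = 19.889
σ = √19.889 = 4.460 days

4.46 days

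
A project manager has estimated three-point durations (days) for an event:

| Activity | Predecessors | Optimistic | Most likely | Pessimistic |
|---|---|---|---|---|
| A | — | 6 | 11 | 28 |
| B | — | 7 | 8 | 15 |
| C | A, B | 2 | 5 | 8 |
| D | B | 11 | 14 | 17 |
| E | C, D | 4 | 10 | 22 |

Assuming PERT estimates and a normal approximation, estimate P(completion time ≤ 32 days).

te_A = (6 + 4·11 + 28)/6 = 78/6 = 13; σ²_A = ((28−6)/6)² = 13.444
te_B = (7 + 4·8 + 15)/6 = 54/6 = 9; σ²_B = ((15−7)/6)² = 1.778
te_C = (2 + 4·5 + 8)/6 = 30/6 = 5; σ²_C = ((8−2)/6)² = 1.000
te_D = (11 + 4·14 + 17)/6 = 84/6 = 14; σ²_D = ((17−11)/6)² = 1.000
te_E = (4 + 4·10 + 22)/6 = 66/6 = 11; σ²_E = ((22−4)/6)² = 9.000

Forward pass:
ES_A = 0; EF_A = 13
ES_B = 0; EF_B = 9
ES_C = max(EF_A=13, EF_B=9) = 13; EF_C = 13+5 = 18
ES_D = 9; EF_D = 9+14 = 23
ES_E = max(EF_C=18, EF_D=23) = 23; EF_E = 23+11 = 34
Expected project duration μ = 34 days. Critical path: B → D → E.

Variance along critical path = 1.778 + 1.000 + 9.000 = 11.778; σ = √11.778 = 3.432 days.
Z = (32 − 34) / 3.432 = -0.583
P(T ≤ 32) = Φ(-0.583) ≈ 0.280

0.280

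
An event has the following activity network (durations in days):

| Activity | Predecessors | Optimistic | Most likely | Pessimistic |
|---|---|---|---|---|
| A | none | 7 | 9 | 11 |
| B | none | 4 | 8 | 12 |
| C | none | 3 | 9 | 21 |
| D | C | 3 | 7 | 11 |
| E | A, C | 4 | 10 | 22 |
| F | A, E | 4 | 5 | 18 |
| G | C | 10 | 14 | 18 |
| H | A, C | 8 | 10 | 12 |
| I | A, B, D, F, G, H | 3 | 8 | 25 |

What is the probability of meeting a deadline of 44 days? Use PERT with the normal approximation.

0.838

te_A = (7 + 4·9 + 11)/6 = 54/6 = 9; σ²_A = ((11−7)/6)² = 0.444
te_B = (4 + 4·8 + 12)/6 = 48/6 = 8; σ²_B = ((12−4)/6)² = 1.778
te_C = (3 + 4·9 + 21)/6 = 60/6 = 10; σ²_C = ((21−3)/6)² = 9.000
te_D = (3 + 4·7 + 11)/6 = 42/6 = 7; σ²_D = ((11−3)/6)² = 1.778
te_E = (4 + 4·10 + 22)/6 = 66/6 = 11; σ²_E = ((22−4)/6)² = 9.000
te_F = (4 + 4·5 + 18)/6 = 42/6 = 7; σ²_F = ((18−4)/6)² = 5.444
te_G = (10 + 4·14 + 18)/6 = 84/6 = 14; σ²_G = ((18−10)/6)² = 1.778
te_H = (8 + 4·10 + 12)/6 = 60/6 = 10; σ²_H = ((12−8)/6)² = 0.444
te_I = (3 + 4·8 + 25)/6 = 60/6 = 10; σ²_I = ((25−3)/6)² = 13.444

Forward pass:
ES_A = 0; EF_A = 9
ES_B = 0; EF_B = 8
ES_C = 0; EF_C = 10
ES_D = 10; EF_D = 10+7 = 17
ES_E = max(EF_A=9, EF_C=10) = 10; EF_E = 10+11 = 21
ES_F = max(EF_A=9, EF_E=21) = 21; EF_F = 21+7 = 28
ES_G = 10; EF_G = 10+14 = 24
ES_H = max(EF_A=9, EF_C=10) = 10; EF_H = 10+10 = 20
ES_I = max(EF_A=9, EF_B=8, EF_D=17, EF_F=28, EF_G=24, EF_H=20) = 28; EF_I = 28+10 = 38
Expected project duration μ = 38 days. Critical path: C → E → F → I.

Variance along critical path = 9.000 + 9.000 + 5.444 + 13.444 = 36.889; σ = √36.889 = 6.074 days.
Z = (44 − 38) / 6.074 = 0.988
P(T ≤ 44) = Φ(0.988) ≈ 0.838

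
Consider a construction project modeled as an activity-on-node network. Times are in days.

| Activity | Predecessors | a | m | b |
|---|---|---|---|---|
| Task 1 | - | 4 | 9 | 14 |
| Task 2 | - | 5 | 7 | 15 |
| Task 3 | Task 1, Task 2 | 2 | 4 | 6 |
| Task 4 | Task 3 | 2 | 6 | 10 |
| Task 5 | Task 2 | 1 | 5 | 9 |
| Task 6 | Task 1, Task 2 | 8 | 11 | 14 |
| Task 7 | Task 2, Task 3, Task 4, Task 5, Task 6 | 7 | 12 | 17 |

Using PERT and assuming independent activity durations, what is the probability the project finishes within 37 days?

0.975

te_Task 1 = (4 + 4·9 + 14)/6 = 54/6 = 9; σ²_Task 1 = ((14−4)/6)² = 2.778
te_Task 2 = (5 + 4·7 + 15)/6 = 48/6 = 8; σ²_Task 2 = ((15−5)/6)² = 2.778
te_Task 3 = (2 + 4·4 + 6)/6 = 24/6 = 4; σ²_Task 3 = ((6−2)/6)² = 0.444
te_Task 4 = (2 + 4·6 + 10)/6 = 36/6 = 6; σ²_Task 4 = ((10−2)/6)² = 1.778
te_Task 5 = (1 + 4·5 + 9)/6 = 30/6 = 5; σ²_Task 5 = ((9−1)/6)² = 1.778
te_Task 6 = (8 + 4·11 + 14)/6 = 66/6 = 11; σ²_Task 6 = ((14−8)/6)² = 1.000
te_Task 7 = (7 + 4·12 + 17)/6 = 72/6 = 12; σ²_Task 7 = ((17−7)/6)² = 2.778

Forward pass:
ES_Task 1 = 0; EF_Task 1 = 9
ES_Task 2 = 0; EF_Task 2 = 8
ES_Task 3 = max(EF_Task 1=9, EF_Task 2=8) = 9; EF_Task 3 = 9+4 = 13
ES_Task 4 = 13; EF_Task 4 = 13+6 = 19
ES_Task 5 = 8; EF_Task 5 = 8+5 = 13
ES_Task 6 = max(EF_Task 1=9, EF_Task 2=8) = 9; EF_Task 6 = 9+11 = 20
ES_Task 7 = max(EF_Task 2=8, EF_Task 3=13, EF_Task 4=19, EF_Task 5=13, EF_Task 6=20) = 20; EF_Task 7 = 20+12 = 32
Expected project duration μ = 32 days. Critical path: Task 1 → Task 6 → Task 7.

Variance along critical path = 2.778 + 1.000 + 2.778 = 6.556; σ = √6.556 = 2.560 days.
Z = (37 − 32) / 2.560 = 1.953
P(T ≤ 37) = Φ(1.953) ≈ 0.975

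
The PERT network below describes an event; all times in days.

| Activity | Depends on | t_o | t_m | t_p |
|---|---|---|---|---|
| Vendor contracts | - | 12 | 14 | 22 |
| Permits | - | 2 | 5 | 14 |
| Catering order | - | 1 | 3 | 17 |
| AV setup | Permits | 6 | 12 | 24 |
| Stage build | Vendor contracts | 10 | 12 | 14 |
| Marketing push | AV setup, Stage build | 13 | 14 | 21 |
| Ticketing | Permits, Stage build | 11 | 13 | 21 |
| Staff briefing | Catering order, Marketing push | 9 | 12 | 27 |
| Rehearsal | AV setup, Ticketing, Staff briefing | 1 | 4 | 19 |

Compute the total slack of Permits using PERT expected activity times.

8 days

te_Vendor contracts = (12 + 4·14 + 22)/6 = 90/6 = 15
te_Permits = (2 + 4·5 + 14)/6 = 36/6 = 6
te_Catering order = (1 + 4·3 + 17)/6 = 30/6 = 5
te_AV setup = (6 + 4·12 + 24)/6 = 78/6 = 13
te_Stage build = (10 + 4·12 + 14)/6 = 72/6 = 12
te_Marketing push = (13 + 4·14 + 21)/6 = 90/6 = 15
te_Ticketing = (11 + 4·13 + 21)/6 = 84/6 = 14
te_Staff briefing = (9 + 4·12 + 27)/6 = 84/6 = 14
te_Rehearsal = (1 + 4·4 + 19)/6 = 36/6 = 6

Forward pass:
ES_Vendor contracts = 0; EF_Vendor contracts = 15
ES_Permits = 0; EF_Permits = 6
ES_Catering order = 0; EF_Catering order = 5
ES_AV setup = 6; EF_AV setup = 6+13 = 19
ES_Stage build = 15; EF_Stage build = 15+12 = 27
ES_Marketing push = max(EF_AV setup=19, EF_Stage build=27) = 27; EF_Marketing push = 27+15 = 42
ES_Ticketing = max(EF_Permits=6, EF_Stage build=27) = 27; EF_Ticketing = 27+14 = 41
ES_Staff briefing = max(EF_Catering order=5, EF_Marketing push=42) = 42; EF_Staff briefing = 42+14 = 56
ES_Rehearsal = max(EF_AV setup=19, EF_Ticketing=41, EF_Staff briefing=56) = 56; EF_Rehearsal = 56+6 = 62
Expected project duration μ = 62 days. Critical path: Vendor contracts → Stage build → Marketing push → Staff briefing → Rehearsal.

Backward pass:
LF_Rehearsal = 62; LS_Rehearsal = 62−6 = 56
LF_Staff briefing = LS_Rehearsal = 56; LS_Staff briefing = 56−14 = 42
LF_Ticketing = LS_Rehearsal = 56; LS_Ticketing = 56−14 = 42
LF_Marketing push = LS_Staff briefing = 42; LS_Marketing push = 42−15 = 27
LF_Stage build = min(LS_Marketing push=27, LS_Ticketing=42) = 27; LS_Stage build = 27−12 = 15
LF_AV setup = min(LS_Marketing push=27, LS_Rehearsal=56) = 27; LS_AV setup = 27−13 = 14
LF_Catering order = LS_Staff briefing = 42; LS_Catering order = 42−5 = 37
LF_Permits = min(LS_AV setup=14, LS_Ticketing=42) = 14; LS_Permits = 14−6 = 8
LF_Vendor contracts = LS_Stage build = 15; LS_Vendor contracts = 15−15 = 0
Slack_Permits = LS_Permits − ES_Permits = 8 − 0 = 8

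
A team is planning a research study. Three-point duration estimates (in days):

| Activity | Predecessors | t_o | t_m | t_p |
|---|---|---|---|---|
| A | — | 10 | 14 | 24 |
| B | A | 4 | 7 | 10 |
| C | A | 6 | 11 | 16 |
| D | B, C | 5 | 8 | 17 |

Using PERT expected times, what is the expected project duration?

35 days

te_A = (10 + 4·14 + 24)/6 = 90/6 = 15
te_B = (4 + 4·7 + 10)/6 = 42/6 = 7
te_C = (6 + 4·11 + 16)/6 = 66/6 = 11
te_D = (5 + 4·8 + 17)/6 = 54/6 = 9

Forward pass:
ES_A = 0; EF_A = 15
ES_B = 15; EF_B = 15+7 = 22
ES_C = 15; EF_C = 15+11 = 26
ES_D = max(EF_B=22, EF_C=26) = 26; EF_D = 26+9 = 35
Expected project duration μ = 35 days. Critical path: A → C → D.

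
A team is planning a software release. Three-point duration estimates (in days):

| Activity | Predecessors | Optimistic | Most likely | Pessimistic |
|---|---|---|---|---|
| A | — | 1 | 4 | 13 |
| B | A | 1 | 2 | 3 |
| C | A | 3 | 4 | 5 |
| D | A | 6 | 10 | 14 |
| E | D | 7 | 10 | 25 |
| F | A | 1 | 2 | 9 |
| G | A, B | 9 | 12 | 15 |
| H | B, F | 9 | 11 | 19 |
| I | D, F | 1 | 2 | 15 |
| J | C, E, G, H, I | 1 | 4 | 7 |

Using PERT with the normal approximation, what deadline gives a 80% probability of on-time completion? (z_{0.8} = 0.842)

te_A = (1 + 4·4 + 13)/6 = 30/6 = 5; σ²_A = ((13−1)/6)² = 4.000
te_B = (1 + 4·2 + 3)/6 = 12/6 = 2; σ²_B = ((3−1)/6)² = 0.111
te_C = (3 + 4·4 + 5)/6 = 24/6 = 4; σ²_C = ((5−3)/6)² = 0.111
te_D = (6 + 4·10 + 14)/6 = 60/6 = 10; σ²_D = ((14−6)/6)² = 1.778
te_E = (7 + 4·10 + 25)/6 = 72/6 = 12; σ²_E = ((25−7)/6)² = 9.000
te_F = (1 + 4·2 + 9)/6 = 18/6 = 3; σ²_F = ((9−1)/6)² = 1.778
te_G = (9 + 4·12 + 15)/6 = 72/6 = 12; σ²_G = ((15−9)/6)² = 1.000
te_H = (9 + 4·11 + 19)/6 = 72/6 = 12; σ²_H = ((19−9)/6)² = 2.778
te_I = (1 + 4·2 + 15)/6 = 24/6 = 4; σ²_I = ((15−1)/6)² = 5.444
te_J = (1 + 4·4 + 7)/6 = 24/6 = 4; σ²_J = ((7−1)/6)² = 1.000

Forward pass:
ES_A = 0; EF_A = 5
ES_B = 5; EF_B = 5+2 = 7
ES_C = 5; EF_C = 5+4 = 9
ES_D = 5; EF_D = 5+10 = 15
ES_E = 15; EF_E = 15+12 = 27
ES_F = 5; EF_F = 5+3 = 8
ES_G = max(EF_A=5, EF_B=7) = 7; EF_G = 7+12 = 19
ES_H = max(EF_B=7, EF_F=8) = 8; EF_H = 8+12 = 20
ES_I = max(EF_D=15, EF_F=8) = 15; EF_I = 15+4 = 19
ES_J = max(EF_C=9, EF_E=27, EF_G=19, EF_H=20, EF_I=19) = 27; EF_J = 27+4 = 31
Expected project duration μ = 31 days. Critical path: A → D → E → J.

Variance along critical path = 4.000 + 1.778 + 9.000 + 1.000 = 15.778; σ = 3.972 days.
D = μ + z·σ = 31 + 0.842·3.972 = 34.3 days

34.3 days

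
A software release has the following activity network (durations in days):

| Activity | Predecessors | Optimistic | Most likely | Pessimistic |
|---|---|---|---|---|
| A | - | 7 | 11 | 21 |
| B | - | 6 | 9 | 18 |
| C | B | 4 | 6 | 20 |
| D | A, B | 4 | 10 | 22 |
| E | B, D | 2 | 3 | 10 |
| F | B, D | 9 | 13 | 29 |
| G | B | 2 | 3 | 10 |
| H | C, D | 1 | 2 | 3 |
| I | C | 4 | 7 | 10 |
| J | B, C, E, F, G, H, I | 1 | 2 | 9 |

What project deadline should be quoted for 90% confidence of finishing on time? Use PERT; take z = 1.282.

47.7 days

te_A = (7 + 4·11 + 21)/6 = 72/6 = 12; σ²_A = ((21−7)/6)² = 5.444
te_B = (6 + 4·9 + 18)/6 = 60/6 = 10; σ²_B = ((18−6)/6)² = 4.000
te_C = (4 + 4·6 + 20)/6 = 48/6 = 8; σ²_C = ((20−4)/6)² = 7.111
te_D = (4 + 4·10 + 22)/6 = 66/6 = 11; σ²_D = ((22−4)/6)² = 9.000
te_E = (2 + 4·3 + 10)/6 = 24/6 = 4; σ²_E = ((10−2)/6)² = 1.778
te_F = (9 + 4·13 + 29)/6 = 90/6 = 15; σ²_F = ((29−9)/6)² = 11.111
te_G = (2 + 4·3 + 10)/6 = 24/6 = 4; σ²_G = ((10−2)/6)² = 1.778
te_H = (1 + 4·2 + 3)/6 = 12/6 = 2; σ²_H = ((3−1)/6)² = 0.111
te_I = (4 + 4·7 + 10)/6 = 42/6 = 7; σ²_I = ((10−4)/6)² = 1.000
te_J = (1 + 4·2 + 9)/6 = 18/6 = 3; σ²_J = ((9−1)/6)² = 1.778

Forward pass:
ES_A = 0; EF_A = 12
ES_B = 0; EF_B = 10
ES_C = 10; EF_C = 10+8 = 18
ES_D = max(EF_A=12, EF_B=10) = 12; EF_D = 12+11 = 23
ES_E = max(EF_B=10, EF_D=23) = 23; EF_E = 23+4 = 27
ES_F = max(EF_B=10, EF_D=23) = 23; EF_F = 23+15 = 38
ES_G = 10; EF_G = 10+4 = 14
ES_H = max(EF_C=18, EF_D=23) = 23; EF_H = 23+2 = 25
ES_I = 18; EF_I = 18+7 = 25
ES_J = max(EF_B=10, EF_C=18, EF_E=27, EF_F=38, EF_G=14, EF_H=25, EF_I=25) = 38; EF_J = 38+3 = 41
Expected project duration μ = 41 days. Critical path: A → D → F → J.

Variance along critical path = 5.444 + 9.000 + 11.111 + 1.778 = 27.333; σ = 5.228 days.
D = μ + z·σ = 41 + 1.282·5.228 = 47.7 days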